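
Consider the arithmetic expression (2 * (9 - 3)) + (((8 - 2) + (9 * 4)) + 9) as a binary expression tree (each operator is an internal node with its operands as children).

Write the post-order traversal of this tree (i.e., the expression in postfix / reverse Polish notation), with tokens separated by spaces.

2 9 3 - * 8 2 - 9 4 * + 9 + +

Post-order on an expression tree gives postfix notation: for each operator, emit left operand, right operand, then the operator.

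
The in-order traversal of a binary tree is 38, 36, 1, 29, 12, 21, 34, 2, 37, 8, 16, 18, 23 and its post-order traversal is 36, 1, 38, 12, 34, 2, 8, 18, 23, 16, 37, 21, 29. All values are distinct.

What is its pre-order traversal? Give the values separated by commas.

29, 38, 1, 36, 21, 12, 37, 2, 34, 16, 8, 23, 18

The last element of post-order is the root; it splits in-order into left and right subtrees.
Root 29: left subtree has 3 nodes {38, 36, 1}, right has 9 {12, 21, 34, 2, 37, 8, 16, 18, 23}.
  Root 38: left subtree has 0 nodes { }, right has 2 {36, 1}.
    Root 1: left subtree has 1 node {36}, right has 0 { }.
  Root 21: left subtree has 1 node {12}, right has 7 {34, 2, 37, 8, 16, 18, 23}.
    Root 37: left subtree has 2 nodes {34, 2}, right has 4 {8, 16, 18, 23}.
      Root 2: left subtree has 1 node {34}, right has 0 { }.
      Root 16: left subtree has 1 node {8}, right has 2 {18, 23}.
        Root 23: left subtree has 1 node {18}, right has 0 { }.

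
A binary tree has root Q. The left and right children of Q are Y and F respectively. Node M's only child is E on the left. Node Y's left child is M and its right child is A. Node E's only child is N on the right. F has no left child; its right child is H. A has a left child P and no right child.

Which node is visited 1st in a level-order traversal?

Q

Level-order visits nodes level by level from the root, left to right within each level.
Level 0: Q
Level 1: Y, F
Level 2: M, A, H
Level 3: E, P
Level 4: N
Full level-order sequence: Q, Y, F, M, A, H, E, P, N.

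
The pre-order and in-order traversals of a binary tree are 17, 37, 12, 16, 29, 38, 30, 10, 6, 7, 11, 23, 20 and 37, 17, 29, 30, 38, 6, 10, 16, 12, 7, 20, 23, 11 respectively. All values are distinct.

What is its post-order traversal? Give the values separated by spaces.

37 30 6 10 38 29 16 20 23 11 7 12 17

The first element of pre-order is the root; it splits in-order into left and right subtrees.
Root 17: left subtree has 1 node {37}, right has 11 {29, 30, 38, 6, 10, 16, 12, 7, 20, 23, 11}.
  Root 12: left subtree has 6 nodes {29, 30, 38, 6, 10, 16}, right has 4 {7, 20, 23, 11}.
    Root 16: left subtree has 5 nodes {29, 30, 38, 6, 10}, right has 0 { }.
      Root 29: left subtree has 0 nodes { }, right has 4 {30, 38, 6, 10}.
        Root 38: left subtree has 1 node {30}, right has 2 {6, 10}.
          Root 10: left subtree has 1 node {6}, right has 0 { }.
    Root 7: left subtree has 0 nodes { }, right has 3 {20, 23, 11}.
      Root 11: left subtree has 2 nodes {20, 23}, right has 0 { }.
        Root 23: left subtree has 1 node {20}, right has 0 { }.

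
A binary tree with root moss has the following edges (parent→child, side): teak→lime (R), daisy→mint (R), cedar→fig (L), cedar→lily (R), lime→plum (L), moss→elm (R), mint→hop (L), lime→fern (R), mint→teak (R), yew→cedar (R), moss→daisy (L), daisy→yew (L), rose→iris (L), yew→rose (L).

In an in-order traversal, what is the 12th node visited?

In-order visits the left subtree, then the node, then the right subtree.
At moss: go left to daisy.
  At daisy: go left to yew.
    At yew: go left to rose.
      At rose: go left to iris.
        iris is a leaf — visit iris.
      Visit rose.
      At rose: no right child.
    Visit yew.
    At yew: go right to cedar.
      At cedar: go left to fig.
        fig is a leaf — visit fig.
      Visit cedar.
      At cedar: go right to lily.
        lily is a leaf — visit lily.
  Visit daisy.
  At daisy: go right to mint.
    At mint: go left to hop.
      hop is a leaf — visit hop.
    Visit mint.
    At mint: go right to teak.
      At teak: no left child.
      Visit teak.
      At teak: go right to lime.
        At lime: go left to plum.
          plum is a leaf — visit plum.
        Visit lime.
        At lime: go right to fern.
          fern is a leaf — visit fern.
Visit moss.
At moss: go right to elm.
  elm is a leaf — visit elm.
Full in-order sequence: iris, rose, yew, fig, cedar, lily, daisy, hop, mint, teak, plum, lime, fern, moss, elm.

lime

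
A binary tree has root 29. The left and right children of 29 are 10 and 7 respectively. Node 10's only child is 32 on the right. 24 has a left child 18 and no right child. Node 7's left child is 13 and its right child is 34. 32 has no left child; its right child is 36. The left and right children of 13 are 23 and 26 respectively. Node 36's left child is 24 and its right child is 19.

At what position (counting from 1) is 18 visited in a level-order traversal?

Level-order visits nodes level by level from the root, left to right within each level.
Level 0: 29
Level 1: 10, 7
Level 2: 32, 13, 34
Level 3: 36, 23, 26
Level 4: 24, 19
Level 5: 18
Full level-order sequence: 29, 10, 7, 32, 13, 34, 36, 23, 26, 24, 19, 18.

12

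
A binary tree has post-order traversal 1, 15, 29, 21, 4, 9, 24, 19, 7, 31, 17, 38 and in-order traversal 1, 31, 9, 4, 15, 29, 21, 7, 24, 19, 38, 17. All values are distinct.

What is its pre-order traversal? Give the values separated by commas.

38, 31, 1, 7, 9, 4, 21, 29, 15, 19, 24, 17

The last element of post-order is the root; it splits in-order into left and right subtrees.
Root 38: left subtree has 10 nodes {1, 31, 9, 4, 15, 29, 21, 7, 24, 19}, right has 1 {17}.
  Root 31: left subtree has 1 node {1}, right has 8 {9, 4, 15, 29, 21, 7, 24, 19}.
    Root 7: left subtree has 5 nodes {9, 4, 15, 29, 21}, right has 2 {24, 19}.
      Root 9: left subtree has 0 nodes { }, right has 4 {4, 15, 29, 21}.
        Root 4: left subtree has 0 nodes { }, right has 3 {15, 29, 21}.
          Root 21: left subtree has 2 nodes {15, 29}, right has 0 { }.
            Root 29: left subtree has 1 node {15}, right has 0 { }.
      Root 19: left subtree has 1 node {24}, right has 0 { }.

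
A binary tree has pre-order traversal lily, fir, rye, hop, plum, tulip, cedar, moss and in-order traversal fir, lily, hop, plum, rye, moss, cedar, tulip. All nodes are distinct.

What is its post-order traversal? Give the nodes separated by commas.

fir, plum, hop, moss, cedar, tulip, rye, lily

The first element of pre-order is the root; it splits in-order into left and right subtrees.
Root lily: left subtree has 1 node {fir}, right has 6 {hop, plum, rye, moss, cedar, tulip}.
  Root rye: left subtree has 2 nodes {hop, plum}, right has 3 {moss, cedar, tulip}.
    Root hop: left subtree has 0 nodes { }, right has 1 {plum}.
    Root tulip: left subtree has 2 nodes {moss, cedar}, right has 0 { }.
      Root cedar: left subtree has 1 node {moss}, right has 0 { }.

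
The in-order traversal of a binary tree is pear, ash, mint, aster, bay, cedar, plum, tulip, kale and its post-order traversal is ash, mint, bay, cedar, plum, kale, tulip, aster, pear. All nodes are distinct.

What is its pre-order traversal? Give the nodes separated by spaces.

The last element of post-order is the root; it splits in-order into left and right subtrees.
Root pear: left subtree has 0 nodes { }, right has 8 {ash, mint, aster, bay, cedar, plum, tulip, kale}.
  Root aster: left subtree has 2 nodes {ash, mint}, right has 5 {bay, cedar, plum, tulip, kale}.
    Root mint: left subtree has 1 node {ash}, right has 0 { }.
    Root tulip: left subtree has 3 nodes {bay, cedar, plum}, right has 1 {kale}.
      Root plum: left subtree has 2 nodes {bay, cedar}, right has 0 { }.
        Root cedar: left subtree has 1 node {bay}, right has 0 { }.

pear aster mint ash tulip plum cedar bay kale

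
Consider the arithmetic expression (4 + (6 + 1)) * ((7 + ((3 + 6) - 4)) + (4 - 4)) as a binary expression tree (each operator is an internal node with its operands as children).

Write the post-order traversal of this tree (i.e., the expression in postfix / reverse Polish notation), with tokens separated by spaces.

Post-order on an expression tree gives postfix notation: for each operator, emit left operand, right operand, then the operator.

4 6 1 + + 7 3 6 + 4 - + 4 4 - + *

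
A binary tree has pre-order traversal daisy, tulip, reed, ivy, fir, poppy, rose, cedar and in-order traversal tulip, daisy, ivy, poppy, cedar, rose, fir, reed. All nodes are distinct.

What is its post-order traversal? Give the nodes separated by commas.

tulip, cedar, rose, poppy, fir, ivy, reed, daisy

The first element of pre-order is the root; it splits in-order into left and right subtrees.
Root daisy: left subtree has 1 node {tulip}, right has 6 {ivy, poppy, cedar, rose, fir, reed}.
  Root reed: left subtree has 5 nodes {ivy, poppy, cedar, rose, fir}, right has 0 { }.
    Root ivy: left subtree has 0 nodes { }, right has 4 {poppy, cedar, rose, fir}.
      Root fir: left subtree has 3 nodes {poppy, cedar, rose}, right has 0 { }.
        Root poppy: left subtree has 0 nodes { }, right has 2 {cedar, rose}.
          Root rose: left subtree has 1 node {cedar}, right has 0 { }.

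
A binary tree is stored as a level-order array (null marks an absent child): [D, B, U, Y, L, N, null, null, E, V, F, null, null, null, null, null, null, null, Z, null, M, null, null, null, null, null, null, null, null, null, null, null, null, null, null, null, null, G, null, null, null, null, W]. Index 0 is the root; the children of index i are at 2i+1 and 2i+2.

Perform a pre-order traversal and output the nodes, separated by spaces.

D B Y E Z G L V M W F U N

Pre-order visits the node, then its left subtree, then its right subtree.
Visit D.
At D: go left to B.
  Visit B.
  At B: go left to Y.
    Visit Y.
    At Y: no left child.
    At Y: go right to E.
      Visit E.
      At E: no left child.
      At E: go right to Z.
        Visit Z.
        At Z: go left to G.
          G is a leaf — visit G.
        At Z: no right child.
  At B: go right to L.
    Visit L.
    At L: go left to V.
      Visit V.
      At V: no left child.
      At V: go right to M.
        Visit M.
        At M: no left child.
        At M: go right to W.
          W is a leaf — visit W.
    At L: go right to F.
      F is a leaf — visit F.
At D: go right to U.
  Visit U.
  At U: go left to N.
    N is a leaf — visit N.
  At U: no right child.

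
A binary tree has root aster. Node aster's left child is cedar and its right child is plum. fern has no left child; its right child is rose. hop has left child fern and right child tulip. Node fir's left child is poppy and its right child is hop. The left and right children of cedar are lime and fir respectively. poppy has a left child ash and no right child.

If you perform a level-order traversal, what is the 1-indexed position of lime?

4

Level-order visits nodes level by level from the root, left to right within each level.
Level 0: aster
Level 1: cedar, plum
Level 2: lime, fir
Level 3: poppy, hop
Level 4: ash, fern, tulip
Level 5: rose
Full level-order sequence: aster, cedar, plum, lime, fir, poppy, hop, ash, fern, tulip, rose.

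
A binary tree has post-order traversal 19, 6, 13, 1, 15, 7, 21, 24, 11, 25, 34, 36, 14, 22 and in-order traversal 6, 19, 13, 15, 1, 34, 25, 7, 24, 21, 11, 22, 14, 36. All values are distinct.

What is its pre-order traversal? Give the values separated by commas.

The last element of post-order is the root; it splits in-order into left and right subtrees.
Root 22: left subtree has 11 nodes {6, 19, 13, 15, 1, 34, 25, 7, 24, 21, 11}, right has 2 {14, 36}.
  Root 34: left subtree has 5 nodes {6, 19, 13, 15, 1}, right has 5 {25, 7, 24, 21, 11}.
    Root 15: left subtree has 3 nodes {6, 19, 13}, right has 1 {1}.
      Root 13: left subtree has 2 nodes {6, 19}, right has 0 { }.
        Root 6: left subtree has 0 nodes { }, right has 1 {19}.
    Root 25: left subtree has 0 nodes { }, right has 4 {7, 24, 21, 11}.
      Root 11: left subtree has 3 nodes {7, 24, 21}, right has 0 { }.
        Root 24: left subtree has 1 node {7}, right has 1 {21}.
  Root 14: left subtree has 0 nodes { }, right has 1 {36}.

22, 34, 15, 13, 6, 19, 1, 25, 11, 24, 7, 21, 14, 36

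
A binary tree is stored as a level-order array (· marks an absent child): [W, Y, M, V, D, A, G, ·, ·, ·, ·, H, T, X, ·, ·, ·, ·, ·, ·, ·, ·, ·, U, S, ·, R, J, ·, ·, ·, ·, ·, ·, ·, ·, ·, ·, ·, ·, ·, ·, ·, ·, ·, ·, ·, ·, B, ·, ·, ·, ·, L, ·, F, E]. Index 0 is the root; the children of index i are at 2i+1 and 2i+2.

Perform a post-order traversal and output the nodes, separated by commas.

Post-order visits the left subtree, then the right subtree, then the node.
At W: go left to Y.
  At Y: go left to V.
    V is a leaf — visit V.
  At Y: go right to D.
    D is a leaf — visit D.
  Visit Y.
At W: go right to M.
  At M: go left to A.
    At A: go left to H.
      At H: go left to U.
        At U: no left child.
        At U: go right to B.
          B is a leaf — visit B.
        Visit U.
      At H: go right to S.
        S is a leaf — visit S.
      Visit H.
    At A: go right to T.
      At T: no left child.
      At T: go right to R.
        At R: go left to L.
          L is a leaf — visit L.
        At R: no right child.
        Visit R.
      Visit T.
    Visit A.
  At M: go right to G.
    At G: go left to X.
      At X: go left to J.
        At J: go left to F.
          F is a leaf — visit F.
        At J: go right to E.
          E is a leaf — visit E.
        Visit J.
      At X: no right child.
      Visit X.
    At G: no right child.
    Visit G.
  Visit M.
Visit W.

V, D, Y, B, U, S, H, L, R, T, A, F, E, J, X, G, M, W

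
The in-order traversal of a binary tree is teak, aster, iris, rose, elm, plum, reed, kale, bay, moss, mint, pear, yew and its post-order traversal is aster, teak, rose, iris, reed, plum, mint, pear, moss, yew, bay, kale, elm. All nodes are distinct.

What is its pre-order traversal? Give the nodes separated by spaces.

elm iris teak aster rose kale plum reed bay yew moss pear mint

The last element of post-order is the root; it splits in-order into left and right subtrees.
Root elm: left subtree has 4 nodes {teak, aster, iris, rose}, right has 8 {plum, reed, kale, bay, moss, mint, pear, yew}.
  Root iris: left subtree has 2 nodes {teak, aster}, right has 1 {rose}.
    Root teak: left subtree has 0 nodes { }, right has 1 {aster}.
  Root kale: left subtree has 2 nodes {plum, reed}, right has 5 {bay, moss, mint, pear, yew}.
    Root plum: left subtree has 0 nodes { }, right has 1 {reed}.
    Root bay: left subtree has 0 nodes { }, right has 4 {moss, mint, pear, yew}.
      Root yew: left subtree has 3 nodes {moss, mint, pear}, right has 0 { }.
        Root moss: left subtree has 0 nodes { }, right has 2 {mint, pear}.
          Root pear: left subtree has 1 node {mint}, right has 0 { }.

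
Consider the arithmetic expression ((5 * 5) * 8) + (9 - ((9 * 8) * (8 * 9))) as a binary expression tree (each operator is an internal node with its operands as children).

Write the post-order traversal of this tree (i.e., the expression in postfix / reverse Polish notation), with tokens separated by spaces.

Post-order on an expression tree gives postfix notation: for each operator, emit left operand, right operand, then the operator.

5 5 * 8 * 9 9 8 * 8 9 * * - +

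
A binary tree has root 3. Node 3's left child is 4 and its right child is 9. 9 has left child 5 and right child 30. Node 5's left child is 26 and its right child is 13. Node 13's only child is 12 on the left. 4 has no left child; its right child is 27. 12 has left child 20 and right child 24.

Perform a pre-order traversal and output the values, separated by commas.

3, 4, 27, 9, 5, 26, 13, 12, 20, 24, 30

Pre-order visits the node, then its left subtree, then its right subtree.
Visit 3.
At 3: go left to 4.
  Visit 4.
  At 4: no left child.
  At 4: go right to 27.
    27 is a leaf — visit 27.
At 3: go right to 9.
  Visit 9.
  At 9: go left to 5.
    Visit 5.
    At 5: go left to 26.
      26 is a leaf — visit 26.
    At 5: go right to 13.
      Visit 13.
      At 13: go left to 12.
        Visit 12.
        At 12: go left to 20.
          20 is a leaf — visit 20.
        At 12: go right to 24.
          24 is a leaf — visit 24.
      At 13: no right child.
  At 9: go right to 30.
    30 is a leaf — visit 30.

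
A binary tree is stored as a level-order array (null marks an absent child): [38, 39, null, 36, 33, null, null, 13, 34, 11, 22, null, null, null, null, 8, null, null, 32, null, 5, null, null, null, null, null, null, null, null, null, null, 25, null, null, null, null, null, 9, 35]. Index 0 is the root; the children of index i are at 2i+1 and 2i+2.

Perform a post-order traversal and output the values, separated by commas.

Post-order visits the left subtree, then the right subtree, then the node.
At 38: go left to 39.
  At 39: go left to 36.
    At 36: go left to 13.
      At 13: go left to 8.
        At 8: go left to 25.
          25 is a leaf — visit 25.
        At 8: no right child.
        Visit 8.
      At 13: no right child.
      Visit 13.
    At 36: go right to 34.
      At 34: no left child.
      At 34: go right to 32.
        At 32: go left to 9.
          9 is a leaf — visit 9.
        At 32: go right to 35.
          35 is a leaf — visit 35.
        Visit 32.
      Visit 34.
    Visit 36.
  At 39: go right to 33.
    At 33: go left to 11.
      At 11: no left child.
      At 11: go right to 5.
        5 is a leaf — visit 5.
      Visit 11.
    At 33: go right to 22.
      22 is a leaf — visit 22.
    Visit 33.
  Visit 39.
At 38: no right child.
Visit 38.

25, 8, 13, 9, 35, 32, 34, 36, 5, 11, 22, 33, 39, 38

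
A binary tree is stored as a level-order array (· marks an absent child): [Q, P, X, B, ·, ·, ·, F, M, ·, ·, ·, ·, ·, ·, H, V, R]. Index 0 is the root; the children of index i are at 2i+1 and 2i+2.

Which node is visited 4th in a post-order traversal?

Post-order visits the left subtree, then the right subtree, then the node.
At Q: go left to P.
  At P: go left to B.
    At B: go left to F.
      At F: go left to H.
        H is a leaf — visit H.
      At F: go right to V.
        V is a leaf — visit V.
      Visit F.
    At B: go right to M.
      At M: go left to R.
        R is a leaf — visit R.
      At M: no right child.
      Visit M.
    Visit B.
  At P: no right child.
  Visit P.
At Q: go right to X.
  X is a leaf — visit X.
Visit Q.
Full post-order sequence: H, V, F, R, M, B, P, X, Q.

R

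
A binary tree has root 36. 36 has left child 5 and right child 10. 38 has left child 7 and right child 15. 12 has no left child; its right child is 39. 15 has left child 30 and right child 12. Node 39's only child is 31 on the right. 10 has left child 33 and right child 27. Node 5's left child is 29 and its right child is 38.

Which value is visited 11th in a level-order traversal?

12

Level-order visits nodes level by level from the root, left to right within each level.
Level 0: 36
Level 1: 5, 10
Level 2: 29, 38, 33, 27
Level 3: 7, 15
Level 4: 30, 12
Level 5: 39
Level 6: 31
Full level-order sequence: 36, 5, 10, 29, 38, 33, 27, 7, 15, 30, 12, 39, 31.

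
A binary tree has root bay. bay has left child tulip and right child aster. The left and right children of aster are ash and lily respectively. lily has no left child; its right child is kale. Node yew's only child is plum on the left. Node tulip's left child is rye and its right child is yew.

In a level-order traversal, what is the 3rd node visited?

aster

Level-order visits nodes level by level from the root, left to right within each level.
Level 0: bay
Level 1: tulip, aster
Level 2: rye, yew, ash, lily
Level 3: plum, kale
Full level-order sequence: bay, tulip, aster, rye, yew, ash, lily, plum, kale.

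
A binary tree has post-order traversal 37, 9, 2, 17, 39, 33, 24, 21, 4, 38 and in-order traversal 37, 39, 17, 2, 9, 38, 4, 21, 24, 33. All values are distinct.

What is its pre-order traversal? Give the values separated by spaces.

The last element of post-order is the root; it splits in-order into left and right subtrees.
Root 38: left subtree has 5 nodes {37, 39, 17, 2, 9}, right has 4 {4, 21, 24, 33}.
  Root 39: left subtree has 1 node {37}, right has 3 {17, 2, 9}.
    Root 17: left subtree has 0 nodes { }, right has 2 {2, 9}.
      Root 2: left subtree has 0 nodes { }, right has 1 {9}.
  Root 4: left subtree has 0 nodes { }, right has 3 {21, 24, 33}.
    Root 21: left subtree has 0 nodes { }, right has 2 {24, 33}.
      Root 24: left subtree has 0 nodes { }, right has 1 {33}.

38 39 37 17 2 9 4 21 24 33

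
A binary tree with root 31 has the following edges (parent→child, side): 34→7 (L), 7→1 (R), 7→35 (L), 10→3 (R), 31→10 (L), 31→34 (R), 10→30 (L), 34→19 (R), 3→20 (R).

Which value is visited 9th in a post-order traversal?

Post-order visits the left subtree, then the right subtree, then the node.
At 31: go left to 10.
  At 10: go left to 30.
    30 is a leaf — visit 30.
  At 10: go right to 3.
    At 3: no left child.
    At 3: go right to 20.
      20 is a leaf — visit 20.
    Visit 3.
  Visit 10.
At 31: go right to 34.
  At 34: go left to 7.
    At 7: go left to 35.
      35 is a leaf — visit 35.
    At 7: go right to 1.
      1 is a leaf — visit 1.
    Visit 7.
  At 34: go right to 19.
    19 is a leaf — visit 19.
  Visit 34.
Visit 31.
Full post-order sequence: 30, 20, 3, 10, 35, 1, 7, 19, 34, 31.

34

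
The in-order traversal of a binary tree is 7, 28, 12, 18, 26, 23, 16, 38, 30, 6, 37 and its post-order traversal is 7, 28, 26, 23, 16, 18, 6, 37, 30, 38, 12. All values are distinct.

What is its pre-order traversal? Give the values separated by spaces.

The last element of post-order is the root; it splits in-order into left and right subtrees.
Root 12: left subtree has 2 nodes {7, 28}, right has 8 {18, 26, 23, 16, 38, 30, 6, 37}.
  Root 28: left subtree has 1 node {7}, right has 0 { }.
  Root 38: left subtree has 4 nodes {18, 26, 23, 16}, right has 3 {30, 6, 37}.
    Root 18: left subtree has 0 nodes { }, right has 3 {26, 23, 16}.
      Root 16: left subtree has 2 nodes {26, 23}, right has 0 { }.
        Root 23: left subtree has 1 node {26}, right has 0 { }.
    Root 30: left subtree has 0 nodes { }, right has 2 {6, 37}.
      Root 37: left subtree has 1 node {6}, right has 0 { }.

12 28 7 38 18 16 23 26 30 37 6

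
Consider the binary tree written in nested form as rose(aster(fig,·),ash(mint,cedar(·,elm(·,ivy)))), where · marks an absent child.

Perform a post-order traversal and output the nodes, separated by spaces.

Post-order visits the left subtree, then the right subtree, then the node.
At rose: go left to aster.
  At aster: go left to fig.
    fig is a leaf — visit fig.
  At aster: no right child.
  Visit aster.
At rose: go right to ash.
  At ash: go left to mint.
    mint is a leaf — visit mint.
  At ash: go right to cedar.
    At cedar: no left child.
    At cedar: go right to elm.
      At elm: no left child.
      At elm: go right to ivy.
        ivy is a leaf — visit ivy.
      Visit elm.
    Visit cedar.
  Visit ash.
Visit rose.

fig aster mint ivy elm cedar ash rose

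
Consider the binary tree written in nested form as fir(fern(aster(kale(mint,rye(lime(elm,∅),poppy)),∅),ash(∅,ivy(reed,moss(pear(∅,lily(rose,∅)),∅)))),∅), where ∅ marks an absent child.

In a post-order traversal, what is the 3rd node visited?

Post-order visits the left subtree, then the right subtree, then the node.
At fir: go left to fern.
  At fern: go left to aster.
    At aster: go left to kale.
      At kale: go left to mint.
        mint is a leaf — visit mint.
      At kale: go right to rye.
        At rye: go left to lime.
          At lime: go left to elm.
            elm is a leaf — visit elm.
          At lime: no right child.
          Visit lime.
        At rye: go right to poppy.
          poppy is a leaf — visit poppy.
        Visit rye.
      Visit kale.
    At aster: no right child.
    Visit aster.
  At fern: go right to ash.
    At ash: no left child.
    At ash: go right to ivy.
      At ivy: go left to reed.
        reed is a leaf — visit reed.
      At ivy: go right to moss.
        At moss: go left to pear.
          At pear: no left child.
          At pear: go right to lily.
            At lily: go left to rose.
              rose is a leaf — visit rose.
            At lily: no right child.
            Visit lily.
          Visit pear.
        At moss: no right child.
        Visit moss.
      Visit ivy.
    Visit ash.
  Visit fern.
At fir: no right child.
Visit fir.
Full post-order sequence: mint, elm, lime, poppy, rye, kale, aster, reed, rose, lily, pear, moss, ivy, ash, fern, fir.

lime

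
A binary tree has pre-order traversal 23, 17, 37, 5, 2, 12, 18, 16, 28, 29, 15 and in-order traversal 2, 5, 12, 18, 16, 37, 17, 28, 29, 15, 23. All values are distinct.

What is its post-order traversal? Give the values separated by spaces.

2 16 18 12 5 37 15 29 28 17 23

The first element of pre-order is the root; it splits in-order into left and right subtrees.
Root 23: left subtree has 10 nodes {2, 5, 12, 18, 16, 37, 17, 28, 29, 15}, right has 0 { }.
  Root 17: left subtree has 6 nodes {2, 5, 12, 18, 16, 37}, right has 3 {28, 29, 15}.
    Root 37: left subtree has 5 nodes {2, 5, 12, 18, 16}, right has 0 { }.
      Root 5: left subtree has 1 node {2}, right has 3 {12, 18, 16}.
        Root 12: left subtree has 0 nodes { }, right has 2 {18, 16}.
          Root 18: left subtree has 0 nodes { }, right has 1 {16}.
    Root 28: left subtree has 0 nodes { }, right has 2 {29, 15}.
      Root 29: left subtree has 0 nodes { }, right has 1 {15}.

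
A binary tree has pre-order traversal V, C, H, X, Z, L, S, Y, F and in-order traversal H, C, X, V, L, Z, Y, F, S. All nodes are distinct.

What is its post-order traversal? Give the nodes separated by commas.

H, X, C, L, F, Y, S, Z, V

The first element of pre-order is the root; it splits in-order into left and right subtrees.
Root V: left subtree has 3 nodes {H, C, X}, right has 5 {L, Z, Y, F, S}.
  Root C: left subtree has 1 node {H}, right has 1 {X}.
  Root Z: left subtree has 1 node {L}, right has 3 {Y, F, S}.
    Root S: left subtree has 2 nodes {Y, F}, right has 0 { }.
      Root Y: left subtree has 0 nodes { }, right has 1 {F}.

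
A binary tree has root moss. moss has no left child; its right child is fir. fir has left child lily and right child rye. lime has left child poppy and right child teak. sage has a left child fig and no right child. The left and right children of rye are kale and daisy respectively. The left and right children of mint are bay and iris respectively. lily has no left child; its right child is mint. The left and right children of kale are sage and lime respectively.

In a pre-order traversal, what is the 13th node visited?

teak

Pre-order visits the node, then its left subtree, then its right subtree.
Visit moss.
At moss: no left child.
At moss: go right to fir.
  Visit fir.
  At fir: go left to lily.
    Visit lily.
    At lily: no left child.
    At lily: go right to mint.
      Visit mint.
      At mint: go left to bay.
        bay is a leaf — visit bay.
      At mint: go right to iris.
        iris is a leaf — visit iris.
  At fir: go right to rye.
    Visit rye.
    At rye: go left to kale.
      Visit kale.
      At kale: go left to sage.
        Visit sage.
        At sage: go left to fig.
          fig is a leaf — visit fig.
        At sage: no right child.
      At kale: go right to lime.
        Visit lime.
        At lime: go left to poppy.
          poppy is a leaf — visit poppy.
        At lime: go right to teak.
          teak is a leaf — visit teak.
    At rye: go right to daisy.
      daisy is a leaf — visit daisy.
Full pre-order sequence: moss, fir, lily, mint, bay, iris, rye, kale, sage, fig, lime, poppy, teak, daisy.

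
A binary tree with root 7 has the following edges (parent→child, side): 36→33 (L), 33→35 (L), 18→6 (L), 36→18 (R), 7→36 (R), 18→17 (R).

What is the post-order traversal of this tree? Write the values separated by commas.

Post-order visits the left subtree, then the right subtree, then the node.
At 7: no left child.
At 7: go right to 36.
  At 36: go left to 33.
    At 33: go left to 35.
      35 is a leaf — visit 35.
    At 33: no right child.
    Visit 33.
  At 36: go right to 18.
    At 18: go left to 6.
      6 is a leaf — visit 6.
    At 18: go right to 17.
      17 is a leaf — visit 17.
    Visit 18.
  Visit 36.
Visit 7.

35, 33, 6, 17, 18, 36, 7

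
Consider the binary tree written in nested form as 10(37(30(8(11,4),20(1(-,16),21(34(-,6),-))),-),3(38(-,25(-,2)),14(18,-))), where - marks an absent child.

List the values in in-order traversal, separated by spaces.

In-order visits the left subtree, then the node, then the right subtree.
At 10: go left to 37.
  At 37: go left to 30.
    At 30: go left to 8.
      At 8: go left to 11.
        11 is a leaf — visit 11.
      Visit 8.
      At 8: go right to 4.
        4 is a leaf — visit 4.
    Visit 30.
    At 30: go right to 20.
      At 20: go left to 1.
        At 1: no left child.
        Visit 1.
        At 1: go right to 16.
          16 is a leaf — visit 16.
      Visit 20.
      At 20: go right to 21.
        At 21: go left to 34.
          At 34: no left child.
          Visit 34.
          At 34: go right to 6.
            6 is a leaf — visit 6.
        Visit 21.
        At 21: no right child.
  Visit 37.
  At 37: no right child.
Visit 10.
At 10: go right to 3.
  At 3: go left to 38.
    At 38: no left child.
    Visit 38.
    At 38: go right to 25.
      At 25: no left child.
      Visit 25.
      At 25: go right to 2.
        2 is a leaf — visit 2.
  Visit 3.
  At 3: go right to 14.
    At 14: go left to 18.
      18 is a leaf — visit 18.
    Visit 14.
    At 14: no right child.

11 8 4 30 1 16 20 34 6 21 37 10 38 25 2 3 18 14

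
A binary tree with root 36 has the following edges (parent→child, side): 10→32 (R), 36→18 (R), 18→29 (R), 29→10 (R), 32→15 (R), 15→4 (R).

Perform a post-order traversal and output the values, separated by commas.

Post-order visits the left subtree, then the right subtree, then the node.
At 36: no left child.
At 36: go right to 18.
  At 18: no left child.
  At 18: go right to 29.
    At 29: no left child.
    At 29: go right to 10.
      At 10: no left child.
      At 10: go right to 32.
        At 32: no left child.
        At 32: go right to 15.
          At 15: no left child.
          At 15: go right to 4.
            4 is a leaf — visit 4.
          Visit 15.
        Visit 32.
      Visit 10.
    Visit 29.
  Visit 18.
Visit 36.

4, 15, 32, 10, 29, 18, 36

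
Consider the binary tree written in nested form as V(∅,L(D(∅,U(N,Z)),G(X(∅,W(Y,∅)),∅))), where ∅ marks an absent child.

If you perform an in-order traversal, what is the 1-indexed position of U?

In-order visits the left subtree, then the node, then the right subtree.
At V: no left child.
Visit V.
At V: go right to L.
  At L: go left to D.
    At D: no left child.
    Visit D.
    At D: go right to U.
      At U: go left to N.
        N is a leaf — visit N.
      Visit U.
      At U: go right to Z.
        Z is a leaf — visit Z.
  Visit L.
  At L: go right to G.
    At G: go left to X.
      At X: no left child.
      Visit X.
      At X: go right to W.
        At W: go left to Y.
          Y is a leaf — visit Y.
        Visit W.
        At W: no right child.
    Visit G.
    At G: no right child.
Full in-order sequence: V, D, N, U, Z, L, X, Y, W, G.

4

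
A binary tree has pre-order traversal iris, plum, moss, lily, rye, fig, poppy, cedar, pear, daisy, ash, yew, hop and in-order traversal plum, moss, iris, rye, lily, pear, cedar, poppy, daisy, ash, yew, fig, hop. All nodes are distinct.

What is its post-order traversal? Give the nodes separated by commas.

The first element of pre-order is the root; it splits in-order into left and right subtrees.
Root iris: left subtree has 2 nodes {plum, moss}, right has 10 {rye, lily, pear, cedar, poppy, daisy, ash, yew, fig, hop}.
  Root plum: left subtree has 0 nodes { }, right has 1 {moss}.
  Root lily: left subtree has 1 node {rye}, right has 8 {pear, cedar, poppy, daisy, ash, yew, fig, hop}.
    Root fig: left subtree has 6 nodes {pear, cedar, poppy, daisy, ash, yew}, right has 1 {hop}.
      Root poppy: left subtree has 2 nodes {pear, cedar}, right has 3 {daisy, ash, yew}.
        Root cedar: left subtree has 1 node {pear}, right has 0 { }.
        Root daisy: left subtree has 0 nodes { }, right has 2 {ash, yew}.
          Root ash: left subtree has 0 nodes { }, right has 1 {yew}.

moss, plum, rye, pear, cedar, yew, ash, daisy, poppy, hop, fig, lily, iris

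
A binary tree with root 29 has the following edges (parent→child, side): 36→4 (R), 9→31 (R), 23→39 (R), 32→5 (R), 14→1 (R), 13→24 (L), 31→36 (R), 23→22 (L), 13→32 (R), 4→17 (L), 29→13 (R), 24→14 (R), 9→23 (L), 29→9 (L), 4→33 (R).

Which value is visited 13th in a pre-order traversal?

14

Pre-order visits the node, then its left subtree, then its right subtree.
Visit 29.
At 29: go left to 9.
  Visit 9.
  At 9: go left to 23.
    Visit 23.
    At 23: go left to 22.
      22 is a leaf — visit 22.
    At 23: go right to 39.
      39 is a leaf — visit 39.
  At 9: go right to 31.
    Visit 31.
    At 31: no left child.
    At 31: go right to 36.
      Visit 36.
      At 36: no left child.
      At 36: go right to 4.
        Visit 4.
        At 4: go left to 17.
          17 is a leaf — visit 17.
        At 4: go right to 33.
          33 is a leaf — visit 33.
At 29: go right to 13.
  Visit 13.
  At 13: go left to 24.
    Visit 24.
    At 24: no left child.
    At 24: go right to 14.
      Visit 14.
      At 14: no left child.
      At 14: go right to 1.
        1 is a leaf — visit 1.
  At 13: go right to 32.
    Visit 32.
    At 32: no left child.
    At 32: go right to 5.
      5 is a leaf — visit 5.
Full pre-order sequence: 29, 9, 23, 22, 39, 31, 36, 4, 17, 33, 13, 24, 14, 1, 32, 5.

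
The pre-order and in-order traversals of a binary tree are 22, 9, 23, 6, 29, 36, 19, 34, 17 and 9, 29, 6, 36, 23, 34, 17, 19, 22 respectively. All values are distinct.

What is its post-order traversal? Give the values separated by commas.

29, 36, 6, 17, 34, 19, 23, 9, 22

The first element of pre-order is the root; it splits in-order into left and right subtrees.
Root 22: left subtree has 8 nodes {9, 29, 6, 36, 23, 34, 17, 19}, right has 0 { }.
  Root 9: left subtree has 0 nodes { }, right has 7 {29, 6, 36, 23, 34, 17, 19}.
    Root 23: left subtree has 3 nodes {29, 6, 36}, right has 3 {34, 17, 19}.
      Root 6: left subtree has 1 node {29}, right has 1 {36}.
      Root 19: left subtree has 2 nodes {34, 17}, right has 0 { }.
        Root 34: left subtree has 0 nodes { }, right has 1 {17}.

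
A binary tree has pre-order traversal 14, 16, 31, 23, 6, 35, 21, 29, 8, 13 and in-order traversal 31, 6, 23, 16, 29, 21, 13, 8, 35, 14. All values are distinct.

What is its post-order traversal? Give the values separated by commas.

6, 23, 31, 29, 13, 8, 21, 35, 16, 14

The first element of pre-order is the root; it splits in-order into left and right subtrees.
Root 14: left subtree has 9 nodes {31, 6, 23, 16, 29, 21, 13, 8, 35}, right has 0 { }.
  Root 16: left subtree has 3 nodes {31, 6, 23}, right has 5 {29, 21, 13, 8, 35}.
    Root 31: left subtree has 0 nodes { }, right has 2 {6, 23}.
      Root 23: left subtree has 1 node {6}, right has 0 { }.
    Root 35: left subtree has 4 nodes {29, 21, 13, 8}, right has 0 { }.
      Root 21: left subtree has 1 node {29}, right has 2 {13, 8}.
        Root 8: left subtree has 1 node {13}, right has 0 { }.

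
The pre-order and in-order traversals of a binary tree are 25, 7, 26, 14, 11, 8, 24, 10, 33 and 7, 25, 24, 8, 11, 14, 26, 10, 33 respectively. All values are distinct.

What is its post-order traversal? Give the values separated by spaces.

The first element of pre-order is the root; it splits in-order into left and right subtrees.
Root 25: left subtree has 1 node {7}, right has 7 {24, 8, 11, 14, 26, 10, 33}.
  Root 26: left subtree has 4 nodes {24, 8, 11, 14}, right has 2 {10, 33}.
    Root 14: left subtree has 3 nodes {24, 8, 11}, right has 0 { }.
      Root 11: left subtree has 2 nodes {24, 8}, right has 0 { }.
        Root 8: left subtree has 1 node {24}, right has 0 { }.
    Root 10: left subtree has 0 nodes { }, right has 1 {33}.

7 24 8 11 14 33 10 26 25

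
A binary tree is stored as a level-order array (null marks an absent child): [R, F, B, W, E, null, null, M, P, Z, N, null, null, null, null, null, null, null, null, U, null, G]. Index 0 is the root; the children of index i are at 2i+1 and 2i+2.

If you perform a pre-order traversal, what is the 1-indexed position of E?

Pre-order visits the node, then its left subtree, then its right subtree.
Visit R.
At R: go left to F.
  Visit F.
  At F: go left to W.
    Visit W.
    At W: go left to M.
      M is a leaf — visit M.
    At W: go right to P.
      P is a leaf — visit P.
  At F: go right to E.
    Visit E.
    At E: go left to Z.
      Visit Z.
      At Z: go left to U.
        U is a leaf — visit U.
      At Z: no right child.
    At E: go right to N.
      Visit N.
      At N: go left to G.
        G is a leaf — visit G.
      At N: no right child.
At R: go right to B.
  B is a leaf — visit B.
Full pre-order sequence: R, F, W, M, P, E, Z, U, N, G, B.

6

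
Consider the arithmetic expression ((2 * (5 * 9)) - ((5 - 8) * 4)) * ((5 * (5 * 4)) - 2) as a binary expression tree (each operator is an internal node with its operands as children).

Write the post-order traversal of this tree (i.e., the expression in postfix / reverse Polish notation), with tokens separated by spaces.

Post-order on an expression tree gives postfix notation: for each operator, emit left operand, right operand, then the operator.

2 5 9 * * 5 8 - 4 * - 5 5 4 * * 2 - *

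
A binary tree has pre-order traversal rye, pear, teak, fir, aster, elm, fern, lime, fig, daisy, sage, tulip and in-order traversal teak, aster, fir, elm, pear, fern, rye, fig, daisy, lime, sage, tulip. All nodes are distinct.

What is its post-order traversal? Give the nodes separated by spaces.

The first element of pre-order is the root; it splits in-order into left and right subtrees.
Root rye: left subtree has 6 nodes {teak, aster, fir, elm, pear, fern}, right has 5 {fig, daisy, lime, sage, tulip}.
  Root pear: left subtree has 4 nodes {teak, aster, fir, elm}, right has 1 {fern}.
    Root teak: left subtree has 0 nodes { }, right has 3 {aster, fir, elm}.
      Root fir: left subtree has 1 node {aster}, right has 1 {elm}.
  Root lime: left subtree has 2 nodes {fig, daisy}, right has 2 {sage, tulip}.
    Root fig: left subtree has 0 nodes { }, right has 1 {daisy}.
    Root sage: left subtree has 0 nodes { }, right has 1 {tulip}.

aster elm fir teak fern pear daisy fig tulip sage lime rye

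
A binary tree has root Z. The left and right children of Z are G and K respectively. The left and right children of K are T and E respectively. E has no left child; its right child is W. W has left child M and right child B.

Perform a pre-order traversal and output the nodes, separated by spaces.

Z G K T E W M B

Pre-order visits the node, then its left subtree, then its right subtree.
Visit Z.
At Z: go left to G.
  G is a leaf — visit G.
At Z: go right to K.
  Visit K.
  At K: go left to T.
    T is a leaf — visit T.
  At K: go right to E.
    Visit E.
    At E: no left child.
    At E: go right to W.
      Visit W.
      At W: go left to M.
        M is a leaf — visit M.
      At W: go right to B.
        B is a leaf — visit B.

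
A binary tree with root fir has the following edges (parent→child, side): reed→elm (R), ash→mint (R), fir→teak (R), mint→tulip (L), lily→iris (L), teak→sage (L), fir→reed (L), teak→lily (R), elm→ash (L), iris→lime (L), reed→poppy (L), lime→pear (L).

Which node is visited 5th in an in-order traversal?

mint

In-order visits the left subtree, then the node, then the right subtree.
At fir: go left to reed.
  At reed: go left to poppy.
    poppy is a leaf — visit poppy.
  Visit reed.
  At reed: go right to elm.
    At elm: go left to ash.
      At ash: no left child.
      Visit ash.
      At ash: go right to mint.
        At mint: go left to tulip.
          tulip is a leaf — visit tulip.
        Visit mint.
        At mint: no right child.
    Visit elm.
    At elm: no right child.
Visit fir.
At fir: go right to teak.
  At teak: go left to sage.
    sage is a leaf — visit sage.
  Visit teak.
  At teak: go right to lily.
    At lily: go left to iris.
      At iris: go left to lime.
        At lime: go left to pear.
          pear is a leaf — visit pear.
        Visit lime.
        At lime: no right child.
      Visit iris.
      At iris: no right child.
    Visit lily.
    At lily: no right child.
Full in-order sequence: poppy, reed, ash, tulip, mint, elm, fir, sage, teak, pear, lime, iris, lily.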